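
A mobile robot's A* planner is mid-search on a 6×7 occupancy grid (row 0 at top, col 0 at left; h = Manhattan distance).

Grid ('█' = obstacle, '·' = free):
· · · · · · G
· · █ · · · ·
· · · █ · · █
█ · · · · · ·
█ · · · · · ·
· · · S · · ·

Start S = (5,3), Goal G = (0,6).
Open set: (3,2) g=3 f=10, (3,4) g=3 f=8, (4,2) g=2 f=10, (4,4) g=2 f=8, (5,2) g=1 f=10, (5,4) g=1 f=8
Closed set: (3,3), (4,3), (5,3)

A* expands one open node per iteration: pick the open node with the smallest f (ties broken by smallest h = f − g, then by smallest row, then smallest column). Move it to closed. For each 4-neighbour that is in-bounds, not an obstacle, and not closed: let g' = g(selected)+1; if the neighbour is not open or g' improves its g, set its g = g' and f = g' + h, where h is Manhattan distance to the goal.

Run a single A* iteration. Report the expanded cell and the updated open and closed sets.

step 1: expand (3,4) (f=8, h=5) → closed; open now [(2,4) g=4 f=8, (3,2) g=3 f=10, (3,5) g=4 f=8, (4,2) g=2 f=10, (4,4) g=2 f=8, (5,2) g=1 f=10, (5,4) g=1 f=8]

expanded=(3,4); open=[(2,4) g=4 f=8, (3,2) g=3 f=10, (3,5) g=4 f=8, (4,2) g=2 f=10, (4,4) g=2 f=8, (5,2) g=1 f=10, (5,4) g=1 f=8]; closed=[(3,3), (3,4), (4,3), (5,3)]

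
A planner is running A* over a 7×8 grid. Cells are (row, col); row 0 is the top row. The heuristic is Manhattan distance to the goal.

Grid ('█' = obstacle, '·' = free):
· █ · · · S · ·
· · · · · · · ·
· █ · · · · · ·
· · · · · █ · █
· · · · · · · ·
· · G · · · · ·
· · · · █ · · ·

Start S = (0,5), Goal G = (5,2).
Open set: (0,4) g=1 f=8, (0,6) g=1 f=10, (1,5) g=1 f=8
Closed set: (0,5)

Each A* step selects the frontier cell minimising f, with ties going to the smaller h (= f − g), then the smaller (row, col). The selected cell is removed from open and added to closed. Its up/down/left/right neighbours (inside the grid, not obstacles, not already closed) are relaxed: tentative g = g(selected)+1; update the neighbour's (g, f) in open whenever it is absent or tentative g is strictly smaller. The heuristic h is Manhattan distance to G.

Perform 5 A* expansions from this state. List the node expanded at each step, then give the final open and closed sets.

step 1: expand (0,4) (f=8, h=7) → closed; open now [(0,3) g=2 f=8, (0,6) g=1 f=10, (1,4) g=2 f=8, (1,5) g=1 f=8]
step 2: expand (0,3) (f=8, h=6) → closed; open now [(0,2) g=3 f=8, (0,6) g=1 f=10, (1,3) g=3 f=8, (1,4) g=2 f=8, (1,5) g=1 f=8]
step 3: expand (0,2) (f=8, h=5) → closed; open now [(0,6) g=1 f=10, (1,2) g=4 f=8, (1,3) g=3 f=8, (1,4) g=2 f=8, (1,5) g=1 f=8]
step 4: expand (1,2) (f=8, h=4) → closed; open now [(0,6) g=1 f=10, (1,1) g=5 f=10, (1,3) g=3 f=8, (1,4) g=2 f=8, (1,5) g=1 f=8, (2,2) g=5 f=8]
step 5: expand (2,2) (f=8, h=3) → closed; open now [(0,6) g=1 f=10, (1,1) g=5 f=10, (1,3) g=3 f=8, (1,4) g=2 f=8, (1,5) g=1 f=8, (2,3) g=6 f=10, (3,2) g=6 f=8]

order=[(0,4) → (0,3) → (0,2) → (1,2) → (2,2)]; open=[(0,6) g=1 f=10, (1,1) g=5 f=10, (1,3) g=3 f=8, (1,4) g=2 f=8, (1,5) g=1 f=8, (2,3) g=6 f=10, (3,2) g=6 f=8]; closed=[(0,2), (0,3), (0,4), (0,5), (1,2), (2,2)]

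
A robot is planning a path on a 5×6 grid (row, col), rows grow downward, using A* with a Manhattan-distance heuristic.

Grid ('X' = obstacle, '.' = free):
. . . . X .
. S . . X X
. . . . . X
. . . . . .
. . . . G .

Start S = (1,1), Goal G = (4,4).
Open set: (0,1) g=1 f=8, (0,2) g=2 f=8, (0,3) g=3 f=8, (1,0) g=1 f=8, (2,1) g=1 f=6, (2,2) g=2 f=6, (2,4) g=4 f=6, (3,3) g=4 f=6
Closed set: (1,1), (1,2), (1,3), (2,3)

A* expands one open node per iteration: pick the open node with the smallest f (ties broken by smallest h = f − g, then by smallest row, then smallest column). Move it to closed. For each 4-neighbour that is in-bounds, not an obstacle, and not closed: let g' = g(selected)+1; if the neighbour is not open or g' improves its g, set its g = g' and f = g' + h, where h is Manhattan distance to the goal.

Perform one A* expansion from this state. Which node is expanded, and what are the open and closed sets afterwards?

expanded=(2,4); open=[(0,1) g=1 f=8, (0,2) g=2 f=8, (0,3) g=3 f=8, (1,0) g=1 f=8, (2,1) g=1 f=6, (2,2) g=2 f=6, (3,3) g=4 f=6, (3,4) g=5 f=6]; closed=[(1,1), (1,2), (1,3), (2,3), (2,4)]

step 1: expand (2,4) (f=6, h=2) → closed; open now [(0,1) g=1 f=8, (0,2) g=2 f=8, (0,3) g=3 f=8, (1,0) g=1 f=8, (2,1) g=1 f=6, (2,2) g=2 f=6, (3,3) g=4 f=6, (3,4) g=5 f=6]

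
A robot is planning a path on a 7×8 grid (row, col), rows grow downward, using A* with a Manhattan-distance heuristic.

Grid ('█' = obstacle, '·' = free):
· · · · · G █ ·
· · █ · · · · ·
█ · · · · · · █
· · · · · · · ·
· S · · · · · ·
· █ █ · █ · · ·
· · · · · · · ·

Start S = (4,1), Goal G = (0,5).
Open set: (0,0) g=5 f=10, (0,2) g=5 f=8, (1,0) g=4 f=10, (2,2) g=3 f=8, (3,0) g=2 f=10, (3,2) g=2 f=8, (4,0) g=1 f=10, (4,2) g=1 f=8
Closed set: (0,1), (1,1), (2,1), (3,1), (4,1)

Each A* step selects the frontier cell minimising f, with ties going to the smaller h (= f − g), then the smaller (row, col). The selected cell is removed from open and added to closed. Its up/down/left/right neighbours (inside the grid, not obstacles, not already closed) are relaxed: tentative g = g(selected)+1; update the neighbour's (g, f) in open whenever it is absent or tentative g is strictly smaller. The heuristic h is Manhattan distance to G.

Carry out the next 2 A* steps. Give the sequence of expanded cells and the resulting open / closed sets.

order=[(0,2) → (0,3)]; open=[(0,0) g=5 f=10, (0,4) g=7 f=8, (1,0) g=4 f=10, (1,3) g=7 f=10, (2,2) g=3 f=8, (3,0) g=2 f=10, (3,2) g=2 f=8, (4,0) g=1 f=10, (4,2) g=1 f=8]; closed=[(0,1), (0,2), (0,3), (1,1), (2,1), (3,1), (4,1)]

step 1: expand (0,2) (f=8, h=3) → closed; open now [(0,0) g=5 f=10, (0,3) g=6 f=8, (1,0) g=4 f=10, (2,2) g=3 f=8, (3,0) g=2 f=10, (3,2) g=2 f=8, (4,0) g=1 f=10, (4,2) g=1 f=8]
step 2: expand (0,3) (f=8, h=2) → closed; open now [(0,0) g=5 f=10, (0,4) g=7 f=8, (1,0) g=4 f=10, (1,3) g=7 f=10, (2,2) g=3 f=8, (3,0) g=2 f=10, (3,2) g=2 f=8, (4,0) g=1 f=10, (4,2) g=1 f=8]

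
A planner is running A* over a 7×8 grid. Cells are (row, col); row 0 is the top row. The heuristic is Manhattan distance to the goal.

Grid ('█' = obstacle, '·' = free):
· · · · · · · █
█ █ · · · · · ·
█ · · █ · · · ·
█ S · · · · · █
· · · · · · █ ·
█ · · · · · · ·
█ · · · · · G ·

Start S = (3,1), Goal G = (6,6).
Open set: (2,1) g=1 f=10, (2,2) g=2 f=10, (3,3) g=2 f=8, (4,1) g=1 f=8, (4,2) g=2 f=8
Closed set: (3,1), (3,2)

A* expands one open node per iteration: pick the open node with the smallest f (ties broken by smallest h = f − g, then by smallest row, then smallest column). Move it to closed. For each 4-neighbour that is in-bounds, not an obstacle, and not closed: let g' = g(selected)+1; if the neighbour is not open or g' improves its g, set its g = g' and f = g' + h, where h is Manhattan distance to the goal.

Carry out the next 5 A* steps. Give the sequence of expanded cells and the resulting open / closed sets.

step 1: expand (3,3) (f=8, h=6) → closed; open now [(2,1) g=1 f=10, (2,2) g=2 f=10, (3,4) g=3 f=8, (4,1) g=1 f=8, (4,2) g=2 f=8, (4,3) g=3 f=8]
step 2: expand (3,4) (f=8, h=5) → closed; open now [(2,1) g=1 f=10, (2,2) g=2 f=10, (2,4) g=4 f=10, (3,5) g=4 f=8, (4,1) g=1 f=8, (4,2) g=2 f=8, (4,3) g=3 f=8, (4,4) g=4 f=8]
step 3: expand (3,5) (f=8, h=4) → closed; open now [(2,1) g=1 f=10, (2,2) g=2 f=10, (2,4) g=4 f=10, (2,5) g=5 f=10, (3,6) g=5 f=8, (4,1) g=1 f=8, (4,2) g=2 f=8, (4,3) g=3 f=8, (4,4) g=4 f=8, (4,5) g=5 f=8]
step 4: expand (3,6) (f=8, h=3) → closed; open now [(2,1) g=1 f=10, (2,2) g=2 f=10, (2,4) g=4 f=10, (2,5) g=5 f=10, (2,6) g=6 f=10, (4,1) g=1 f=8, (4,2) g=2 f=8, (4,3) g=3 f=8, (4,4) g=4 f=8, (4,5) g=5 f=8]
step 5: expand (4,5) (f=8, h=3) → closed; open now [(2,1) g=1 f=10, (2,2) g=2 f=10, (2,4) g=4 f=10, (2,5) g=5 f=10, (2,6) g=6 f=10, (4,1) g=1 f=8, (4,2) g=2 f=8, (4,3) g=3 f=8, (4,4) g=4 f=8, (5,5) g=6 f=8]

order=[(3,3) → (3,4) → (3,5) → (3,6) → (4,5)]; open=[(2,1) g=1 f=10, (2,2) g=2 f=10, (2,4) g=4 f=10, (2,5) g=5 f=10, (2,6) g=6 f=10, (4,1) g=1 f=8, (4,2) g=2 f=8, (4,3) g=3 f=8, (4,4) g=4 f=8, (5,5) g=6 f=8]; closed=[(3,1), (3,2), (3,3), (3,4), (3,5), (3,6), (4,5)]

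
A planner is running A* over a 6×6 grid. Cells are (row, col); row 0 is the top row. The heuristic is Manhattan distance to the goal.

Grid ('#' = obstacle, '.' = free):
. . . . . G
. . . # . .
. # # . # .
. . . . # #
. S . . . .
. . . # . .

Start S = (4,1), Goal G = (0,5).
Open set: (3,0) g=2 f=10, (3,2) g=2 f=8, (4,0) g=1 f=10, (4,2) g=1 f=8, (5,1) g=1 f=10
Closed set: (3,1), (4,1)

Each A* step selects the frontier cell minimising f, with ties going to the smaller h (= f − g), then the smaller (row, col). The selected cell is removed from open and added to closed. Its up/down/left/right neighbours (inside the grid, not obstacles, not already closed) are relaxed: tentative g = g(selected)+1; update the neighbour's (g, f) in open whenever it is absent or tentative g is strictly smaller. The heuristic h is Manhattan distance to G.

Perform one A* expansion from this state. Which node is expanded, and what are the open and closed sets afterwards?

expanded=(3,2); open=[(3,0) g=2 f=10, (3,3) g=3 f=8, (4,0) g=1 f=10, (4,2) g=1 f=8, (5,1) g=1 f=10]; closed=[(3,1), (3,2), (4,1)]

step 1: expand (3,2) (f=8, h=6) → closed; open now [(3,0) g=2 f=10, (3,3) g=3 f=8, (4,0) g=1 f=10, (4,2) g=1 f=8, (5,1) g=1 f=10]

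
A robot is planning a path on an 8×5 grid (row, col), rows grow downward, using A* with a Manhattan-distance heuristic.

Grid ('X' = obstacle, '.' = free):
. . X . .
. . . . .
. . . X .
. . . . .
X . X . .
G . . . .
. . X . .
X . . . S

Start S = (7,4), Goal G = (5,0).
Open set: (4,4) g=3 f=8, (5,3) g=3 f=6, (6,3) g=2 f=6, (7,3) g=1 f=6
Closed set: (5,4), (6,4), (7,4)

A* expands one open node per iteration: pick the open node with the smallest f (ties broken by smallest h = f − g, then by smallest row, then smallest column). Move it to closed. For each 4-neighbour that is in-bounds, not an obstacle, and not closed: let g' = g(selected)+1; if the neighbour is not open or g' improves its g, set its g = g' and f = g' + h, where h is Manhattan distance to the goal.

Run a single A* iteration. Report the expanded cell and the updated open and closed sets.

expanded=(5,3); open=[(4,3) g=4 f=8, (4,4) g=3 f=8, (5,2) g=4 f=6, (6,3) g=2 f=6, (7,3) g=1 f=6]; closed=[(5,3), (5,4), (6,4), (7,4)]

step 1: expand (5,3) (f=6, h=3) → closed; open now [(4,3) g=4 f=8, (4,4) g=3 f=8, (5,2) g=4 f=6, (6,3) g=2 f=6, (7,3) g=1 f=6]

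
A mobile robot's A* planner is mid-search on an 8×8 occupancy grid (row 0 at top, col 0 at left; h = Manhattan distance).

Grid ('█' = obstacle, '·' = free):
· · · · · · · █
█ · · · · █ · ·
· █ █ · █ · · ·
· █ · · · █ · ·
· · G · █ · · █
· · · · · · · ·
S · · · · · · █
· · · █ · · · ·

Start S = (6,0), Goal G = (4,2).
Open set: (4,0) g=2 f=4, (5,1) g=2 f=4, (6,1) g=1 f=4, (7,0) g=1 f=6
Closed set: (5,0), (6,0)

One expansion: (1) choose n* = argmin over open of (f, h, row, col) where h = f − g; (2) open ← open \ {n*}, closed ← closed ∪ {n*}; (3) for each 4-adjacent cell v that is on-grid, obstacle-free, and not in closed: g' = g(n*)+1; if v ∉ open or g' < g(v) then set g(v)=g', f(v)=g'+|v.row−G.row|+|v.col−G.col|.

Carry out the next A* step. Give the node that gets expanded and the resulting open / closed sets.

expanded=(4,0); open=[(3,0) g=3 f=6, (4,1) g=3 f=4, (5,1) g=2 f=4, (6,1) g=1 f=4, (7,0) g=1 f=6]; closed=[(4,0), (5,0), (6,0)]

step 1: expand (4,0) (f=4, h=2) → closed; open now [(3,0) g=3 f=6, (4,1) g=3 f=4, (5,1) g=2 f=4, (6,1) g=1 f=4, (7,0) g=1 f=6]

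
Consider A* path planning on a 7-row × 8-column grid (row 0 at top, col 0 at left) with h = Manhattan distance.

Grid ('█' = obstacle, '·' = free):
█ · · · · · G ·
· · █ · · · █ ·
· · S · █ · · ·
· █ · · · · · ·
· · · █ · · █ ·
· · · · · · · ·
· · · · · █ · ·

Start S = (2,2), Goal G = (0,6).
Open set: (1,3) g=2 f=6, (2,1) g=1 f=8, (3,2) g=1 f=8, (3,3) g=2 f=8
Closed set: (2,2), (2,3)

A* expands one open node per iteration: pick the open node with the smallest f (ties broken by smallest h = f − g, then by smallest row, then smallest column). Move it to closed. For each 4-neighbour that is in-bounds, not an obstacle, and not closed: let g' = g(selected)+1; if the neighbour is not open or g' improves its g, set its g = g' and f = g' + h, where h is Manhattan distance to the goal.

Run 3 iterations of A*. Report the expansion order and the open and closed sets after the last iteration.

order=[(1,3) → (0,3) → (0,4)]; open=[(0,2) g=4 f=8, (0,5) g=5 f=6, (1,4) g=3 f=6, (2,1) g=1 f=8, (3,2) g=1 f=8, (3,3) g=2 f=8]; closed=[(0,3), (0,4), (1,3), (2,2), (2,3)]

step 1: expand (1,3) (f=6, h=4) → closed; open now [(0,3) g=3 f=6, (1,4) g=3 f=6, (2,1) g=1 f=8, (3,2) g=1 f=8, (3,3) g=2 f=8]
step 2: expand (0,3) (f=6, h=3) → closed; open now [(0,2) g=4 f=8, (0,4) g=4 f=6, (1,4) g=3 f=6, (2,1) g=1 f=8, (3,2) g=1 f=8, (3,3) g=2 f=8]
step 3: expand (0,4) (f=6, h=2) → closed; open now [(0,2) g=4 f=8, (0,5) g=5 f=6, (1,4) g=3 f=6, (2,1) g=1 f=8, (3,2) g=1 f=8, (3,3) g=2 f=8]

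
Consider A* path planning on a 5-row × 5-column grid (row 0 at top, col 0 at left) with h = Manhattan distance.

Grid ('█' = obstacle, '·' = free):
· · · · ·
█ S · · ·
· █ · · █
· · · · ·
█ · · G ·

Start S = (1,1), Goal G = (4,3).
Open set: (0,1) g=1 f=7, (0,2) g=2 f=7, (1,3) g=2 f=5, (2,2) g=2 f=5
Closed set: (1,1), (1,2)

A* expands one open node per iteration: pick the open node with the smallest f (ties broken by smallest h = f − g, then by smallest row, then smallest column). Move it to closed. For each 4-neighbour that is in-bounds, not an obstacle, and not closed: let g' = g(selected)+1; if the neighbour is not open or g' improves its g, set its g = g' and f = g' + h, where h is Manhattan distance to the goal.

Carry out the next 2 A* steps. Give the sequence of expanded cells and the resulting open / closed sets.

step 1: expand (1,3) (f=5, h=3) → closed; open now [(0,1) g=1 f=7, (0,2) g=2 f=7, (0,3) g=3 f=7, (1,4) g=3 f=7, (2,2) g=2 f=5, (2,3) g=3 f=5]
step 2: expand (2,3) (f=5, h=2) → closed; open now [(0,1) g=1 f=7, (0,2) g=2 f=7, (0,3) g=3 f=7, (1,4) g=3 f=7, (2,2) g=2 f=5, (3,3) g=4 f=5]

order=[(1,3) → (2,3)]; open=[(0,1) g=1 f=7, (0,2) g=2 f=7, (0,3) g=3 f=7, (1,4) g=3 f=7, (2,2) g=2 f=5, (3,3) g=4 f=5]; closed=[(1,1), (1,2), (1,3), (2,3)]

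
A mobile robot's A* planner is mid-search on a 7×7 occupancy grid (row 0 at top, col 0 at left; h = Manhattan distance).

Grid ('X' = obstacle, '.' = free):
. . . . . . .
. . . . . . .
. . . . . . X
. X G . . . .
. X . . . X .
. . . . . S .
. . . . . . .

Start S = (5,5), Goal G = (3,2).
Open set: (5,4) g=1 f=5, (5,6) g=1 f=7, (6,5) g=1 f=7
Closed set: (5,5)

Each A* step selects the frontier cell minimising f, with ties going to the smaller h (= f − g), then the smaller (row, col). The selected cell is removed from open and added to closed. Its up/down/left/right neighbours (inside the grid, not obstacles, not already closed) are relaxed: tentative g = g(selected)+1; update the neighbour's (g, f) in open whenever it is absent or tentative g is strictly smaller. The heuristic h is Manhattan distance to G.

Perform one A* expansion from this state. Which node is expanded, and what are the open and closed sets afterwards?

step 1: expand (5,4) (f=5, h=4) → closed; open now [(4,4) g=2 f=5, (5,3) g=2 f=5, (5,6) g=1 f=7, (6,4) g=2 f=7, (6,5) g=1 f=7]

expanded=(5,4); open=[(4,4) g=2 f=5, (5,3) g=2 f=5, (5,6) g=1 f=7, (6,4) g=2 f=7, (6,5) g=1 f=7]; closed=[(5,4), (5,5)]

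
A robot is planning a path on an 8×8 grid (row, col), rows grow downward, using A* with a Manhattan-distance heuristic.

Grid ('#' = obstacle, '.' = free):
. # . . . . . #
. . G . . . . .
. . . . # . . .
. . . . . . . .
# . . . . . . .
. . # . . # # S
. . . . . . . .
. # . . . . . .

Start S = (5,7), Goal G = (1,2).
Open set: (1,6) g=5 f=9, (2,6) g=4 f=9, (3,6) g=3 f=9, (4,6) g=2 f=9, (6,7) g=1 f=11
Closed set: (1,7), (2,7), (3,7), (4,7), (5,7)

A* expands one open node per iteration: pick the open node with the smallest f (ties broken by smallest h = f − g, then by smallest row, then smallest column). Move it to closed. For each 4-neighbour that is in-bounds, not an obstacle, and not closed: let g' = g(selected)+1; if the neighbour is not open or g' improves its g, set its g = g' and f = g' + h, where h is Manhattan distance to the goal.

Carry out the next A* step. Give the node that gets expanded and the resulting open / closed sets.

expanded=(1,6); open=[(0,6) g=6 f=11, (1,5) g=6 f=9, (2,6) g=4 f=9, (3,6) g=3 f=9, (4,6) g=2 f=9, (6,7) g=1 f=11]; closed=[(1,6), (1,7), (2,7), (3,7), (4,7), (5,7)]

step 1: expand (1,6) (f=9, h=4) → closed; open now [(0,6) g=6 f=11, (1,5) g=6 f=9, (2,6) g=4 f=9, (3,6) g=3 f=9, (4,6) g=2 f=9, (6,7) g=1 f=11]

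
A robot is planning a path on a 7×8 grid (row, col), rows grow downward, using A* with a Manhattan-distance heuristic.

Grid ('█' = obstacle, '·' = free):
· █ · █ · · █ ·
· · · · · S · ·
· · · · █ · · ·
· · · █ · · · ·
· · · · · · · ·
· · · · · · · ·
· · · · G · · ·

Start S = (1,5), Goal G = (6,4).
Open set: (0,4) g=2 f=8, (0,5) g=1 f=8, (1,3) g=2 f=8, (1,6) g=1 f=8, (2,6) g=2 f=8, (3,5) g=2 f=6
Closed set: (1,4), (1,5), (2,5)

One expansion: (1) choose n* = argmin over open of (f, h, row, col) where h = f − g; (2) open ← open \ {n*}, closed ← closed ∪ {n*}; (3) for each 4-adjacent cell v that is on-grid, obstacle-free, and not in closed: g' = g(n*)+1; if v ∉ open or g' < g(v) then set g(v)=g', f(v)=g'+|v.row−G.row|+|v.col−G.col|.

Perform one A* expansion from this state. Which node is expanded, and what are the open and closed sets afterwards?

expanded=(3,5); open=[(0,4) g=2 f=8, (0,5) g=1 f=8, (1,3) g=2 f=8, (1,6) g=1 f=8, (2,6) g=2 f=8, (3,4) g=3 f=6, (3,6) g=3 f=8, (4,5) g=3 f=6]; closed=[(1,4), (1,5), (2,5), (3,5)]

step 1: expand (3,5) (f=6, h=4) → closed; open now [(0,4) g=2 f=8, (0,5) g=1 f=8, (1,3) g=2 f=8, (1,6) g=1 f=8, (2,6) g=2 f=8, (3,4) g=3 f=6, (3,6) g=3 f=8, (4,5) g=3 f=6]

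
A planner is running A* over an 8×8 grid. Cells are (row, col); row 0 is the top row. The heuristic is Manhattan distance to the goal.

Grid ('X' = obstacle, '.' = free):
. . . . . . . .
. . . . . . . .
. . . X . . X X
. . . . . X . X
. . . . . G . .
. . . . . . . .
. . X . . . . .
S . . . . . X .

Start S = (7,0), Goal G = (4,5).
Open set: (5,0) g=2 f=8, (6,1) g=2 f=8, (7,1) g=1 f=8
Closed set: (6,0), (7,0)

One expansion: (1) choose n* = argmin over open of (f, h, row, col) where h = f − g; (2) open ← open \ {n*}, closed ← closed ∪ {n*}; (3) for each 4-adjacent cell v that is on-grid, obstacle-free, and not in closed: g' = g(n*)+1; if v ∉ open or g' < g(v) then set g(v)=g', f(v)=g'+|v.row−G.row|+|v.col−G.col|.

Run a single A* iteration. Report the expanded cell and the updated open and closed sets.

step 1: expand (5,0) (f=8, h=6) → closed; open now [(4,0) g=3 f=8, (5,1) g=3 f=8, (6,1) g=2 f=8, (7,1) g=1 f=8]

expanded=(5,0); open=[(4,0) g=3 f=8, (5,1) g=3 f=8, (6,1) g=2 f=8, (7,1) g=1 f=8]; closed=[(5,0), (6,0), (7,0)]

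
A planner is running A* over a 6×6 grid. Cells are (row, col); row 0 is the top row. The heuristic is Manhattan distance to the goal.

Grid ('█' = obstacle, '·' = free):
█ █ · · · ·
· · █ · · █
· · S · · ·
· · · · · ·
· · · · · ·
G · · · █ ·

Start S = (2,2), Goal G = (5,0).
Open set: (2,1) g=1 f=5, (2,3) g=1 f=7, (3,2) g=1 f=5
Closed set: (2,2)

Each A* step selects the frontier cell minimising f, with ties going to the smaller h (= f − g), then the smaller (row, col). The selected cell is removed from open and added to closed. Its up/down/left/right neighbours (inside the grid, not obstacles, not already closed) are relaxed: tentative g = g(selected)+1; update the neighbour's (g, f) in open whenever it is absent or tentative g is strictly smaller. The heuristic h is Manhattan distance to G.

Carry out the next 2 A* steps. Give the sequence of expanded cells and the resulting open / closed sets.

step 1: expand (2,1) (f=5, h=4) → closed; open now [(1,1) g=2 f=7, (2,0) g=2 f=5, (2,3) g=1 f=7, (3,1) g=2 f=5, (3,2) g=1 f=5]
step 2: expand (2,0) (f=5, h=3) → closed; open now [(1,0) g=3 f=7, (1,1) g=2 f=7, (2,3) g=1 f=7, (3,0) g=3 f=5, (3,1) g=2 f=5, (3,2) g=1 f=5]

order=[(2,1) → (2,0)]; open=[(1,0) g=3 f=7, (1,1) g=2 f=7, (2,3) g=1 f=7, (3,0) g=3 f=5, (3,1) g=2 f=5, (3,2) g=1 f=5]; closed=[(2,0), (2,1), (2,2)]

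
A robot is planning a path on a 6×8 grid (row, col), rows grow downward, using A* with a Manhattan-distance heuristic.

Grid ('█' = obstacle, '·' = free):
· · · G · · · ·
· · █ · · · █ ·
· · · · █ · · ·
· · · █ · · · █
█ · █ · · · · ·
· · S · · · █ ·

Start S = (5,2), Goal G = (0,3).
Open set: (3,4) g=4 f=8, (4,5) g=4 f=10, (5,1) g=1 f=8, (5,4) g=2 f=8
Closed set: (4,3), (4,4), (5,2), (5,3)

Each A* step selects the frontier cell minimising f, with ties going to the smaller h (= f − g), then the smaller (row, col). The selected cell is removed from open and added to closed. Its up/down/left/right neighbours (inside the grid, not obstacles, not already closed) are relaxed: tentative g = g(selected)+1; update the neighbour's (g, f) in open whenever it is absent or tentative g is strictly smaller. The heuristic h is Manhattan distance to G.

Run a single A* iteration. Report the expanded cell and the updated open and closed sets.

step 1: expand (3,4) (f=8, h=4) → closed; open now [(3,5) g=5 f=10, (4,5) g=4 f=10, (5,1) g=1 f=8, (5,4) g=2 f=8]

expanded=(3,4); open=[(3,5) g=5 f=10, (4,5) g=4 f=10, (5,1) g=1 f=8, (5,4) g=2 f=8]; closed=[(3,4), (4,3), (4,4), (5,2), (5,3)]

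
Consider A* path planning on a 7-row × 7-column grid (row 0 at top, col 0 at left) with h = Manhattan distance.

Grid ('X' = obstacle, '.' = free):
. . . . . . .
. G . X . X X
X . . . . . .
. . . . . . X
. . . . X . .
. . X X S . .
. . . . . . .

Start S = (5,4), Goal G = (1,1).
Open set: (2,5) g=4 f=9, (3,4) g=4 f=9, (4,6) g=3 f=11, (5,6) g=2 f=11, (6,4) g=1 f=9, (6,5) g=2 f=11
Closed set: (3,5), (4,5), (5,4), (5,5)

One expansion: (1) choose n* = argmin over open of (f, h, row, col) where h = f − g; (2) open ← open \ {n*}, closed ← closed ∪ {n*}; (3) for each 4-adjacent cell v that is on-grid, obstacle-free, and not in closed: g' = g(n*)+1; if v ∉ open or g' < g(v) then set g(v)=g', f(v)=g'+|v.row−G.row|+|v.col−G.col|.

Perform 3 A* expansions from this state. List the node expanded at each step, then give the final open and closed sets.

order=[(2,5) → (2,4) → (1,4)]; open=[(0,4) g=7 f=11, (2,3) g=6 f=9, (2,6) g=5 f=11, (3,4) g=4 f=9, (4,6) g=3 f=11, (5,6) g=2 f=11, (6,4) g=1 f=9, (6,5) g=2 f=11]; closed=[(1,4), (2,4), (2,5), (3,5), (4,5), (5,4), (5,5)]

step 1: expand (2,5) (f=9, h=5) → closed; open now [(2,4) g=5 f=9, (2,6) g=5 f=11, (3,4) g=4 f=9, (4,6) g=3 f=11, (5,6) g=2 f=11, (6,4) g=1 f=9, (6,5) g=2 f=11]
step 2: expand (2,4) (f=9, h=4) → closed; open now [(1,4) g=6 f=9, (2,3) g=6 f=9, (2,6) g=5 f=11, (3,4) g=4 f=9, (4,6) g=3 f=11, (5,6) g=2 f=11, (6,4) g=1 f=9, (6,5) g=2 f=11]
step 3: expand (1,4) (f=9, h=3) → closed; open now [(0,4) g=7 f=11, (2,3) g=6 f=9, (2,6) g=5 f=11, (3,4) g=4 f=9, (4,6) g=3 f=11, (5,6) g=2 f=11, (6,4) g=1 f=9, (6,5) g=2 f=11]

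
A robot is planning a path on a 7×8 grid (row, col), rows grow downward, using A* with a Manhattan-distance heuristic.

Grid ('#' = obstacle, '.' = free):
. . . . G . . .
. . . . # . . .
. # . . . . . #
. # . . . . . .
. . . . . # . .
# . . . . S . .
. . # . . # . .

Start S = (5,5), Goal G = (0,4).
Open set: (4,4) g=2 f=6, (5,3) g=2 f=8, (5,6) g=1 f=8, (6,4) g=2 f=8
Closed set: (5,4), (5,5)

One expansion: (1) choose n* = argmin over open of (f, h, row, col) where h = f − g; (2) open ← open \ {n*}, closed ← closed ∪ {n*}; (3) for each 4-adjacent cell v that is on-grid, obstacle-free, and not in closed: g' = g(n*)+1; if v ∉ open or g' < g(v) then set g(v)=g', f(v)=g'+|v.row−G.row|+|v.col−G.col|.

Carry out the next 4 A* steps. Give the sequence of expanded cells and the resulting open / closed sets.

step 1: expand (4,4) (f=6, h=4) → closed; open now [(3,4) g=3 f=6, (4,3) g=3 f=8, (5,3) g=2 f=8, (5,6) g=1 f=8, (6,4) g=2 f=8]
step 2: expand (3,4) (f=6, h=3) → closed; open now [(2,4) g=4 f=6, (3,3) g=4 f=8, (3,5) g=4 f=8, (4,3) g=3 f=8, (5,3) g=2 f=8, (5,6) g=1 f=8, (6,4) g=2 f=8]
step 3: expand (2,4) (f=6, h=2) → closed; open now [(2,3) g=5 f=8, (2,5) g=5 f=8, (3,3) g=4 f=8, (3,5) g=4 f=8, (4,3) g=3 f=8, (5,3) g=2 f=8, (5,6) g=1 f=8, (6,4) g=2 f=8]
step 4: expand (2,3) (f=8, h=3) → closed; open now [(1,3) g=6 f=8, (2,2) g=6 f=10, (2,5) g=5 f=8, (3,3) g=4 f=8, (3,5) g=4 f=8, (4,3) g=3 f=8, (5,3) g=2 f=8, (5,6) g=1 f=8, (6,4) g=2 f=8]

order=[(4,4) → (3,4) → (2,4) → (2,3)]; open=[(1,3) g=6 f=8, (2,2) g=6 f=10, (2,5) g=5 f=8, (3,3) g=4 f=8, (3,5) g=4 f=8, (4,3) g=3 f=8, (5,3) g=2 f=8, (5,6) g=1 f=8, (6,4) g=2 f=8]; closed=[(2,3), (2,4), (3,4), (4,4), (5,4), (5,5)]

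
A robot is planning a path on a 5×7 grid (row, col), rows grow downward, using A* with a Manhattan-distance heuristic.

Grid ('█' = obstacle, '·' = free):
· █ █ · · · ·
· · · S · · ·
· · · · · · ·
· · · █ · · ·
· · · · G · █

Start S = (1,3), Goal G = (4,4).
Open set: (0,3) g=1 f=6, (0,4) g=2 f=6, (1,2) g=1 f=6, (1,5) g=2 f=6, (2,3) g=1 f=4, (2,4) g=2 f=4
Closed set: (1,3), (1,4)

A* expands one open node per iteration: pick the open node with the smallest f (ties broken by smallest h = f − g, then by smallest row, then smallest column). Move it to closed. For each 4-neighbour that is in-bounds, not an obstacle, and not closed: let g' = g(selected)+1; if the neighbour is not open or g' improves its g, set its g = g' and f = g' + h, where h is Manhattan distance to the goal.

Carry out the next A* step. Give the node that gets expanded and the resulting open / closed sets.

step 1: expand (2,4) (f=4, h=2) → closed; open now [(0,3) g=1 f=6, (0,4) g=2 f=6, (1,2) g=1 f=6, (1,5) g=2 f=6, (2,3) g=1 f=4, (2,5) g=3 f=6, (3,4) g=3 f=4]

expanded=(2,4); open=[(0,3) g=1 f=6, (0,4) g=2 f=6, (1,2) g=1 f=6, (1,5) g=2 f=6, (2,3) g=1 f=4, (2,5) g=3 f=6, (3,4) g=3 f=4]; closed=[(1,3), (1,4), (2,4)]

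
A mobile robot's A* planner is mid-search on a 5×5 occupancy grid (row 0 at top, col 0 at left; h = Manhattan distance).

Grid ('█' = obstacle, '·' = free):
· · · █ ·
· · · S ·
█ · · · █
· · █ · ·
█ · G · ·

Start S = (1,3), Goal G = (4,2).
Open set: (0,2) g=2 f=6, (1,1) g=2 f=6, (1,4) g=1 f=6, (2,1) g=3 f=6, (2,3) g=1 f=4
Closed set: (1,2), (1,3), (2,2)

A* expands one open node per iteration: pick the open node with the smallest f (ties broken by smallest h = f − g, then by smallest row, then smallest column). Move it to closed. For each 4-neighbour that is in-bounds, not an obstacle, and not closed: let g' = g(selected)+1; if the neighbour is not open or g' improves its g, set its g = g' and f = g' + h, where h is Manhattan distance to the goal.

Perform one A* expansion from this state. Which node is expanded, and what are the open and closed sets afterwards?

expanded=(2,3); open=[(0,2) g=2 f=6, (1,1) g=2 f=6, (1,4) g=1 f=6, (2,1) g=3 f=6, (3,3) g=2 f=4]; closed=[(1,2), (1,3), (2,2), (2,3)]

step 1: expand (2,3) (f=4, h=3) → closed; open now [(0,2) g=2 f=6, (1,1) g=2 f=6, (1,4) g=1 f=6, (2,1) g=3 f=6, (3,3) g=2 f=4]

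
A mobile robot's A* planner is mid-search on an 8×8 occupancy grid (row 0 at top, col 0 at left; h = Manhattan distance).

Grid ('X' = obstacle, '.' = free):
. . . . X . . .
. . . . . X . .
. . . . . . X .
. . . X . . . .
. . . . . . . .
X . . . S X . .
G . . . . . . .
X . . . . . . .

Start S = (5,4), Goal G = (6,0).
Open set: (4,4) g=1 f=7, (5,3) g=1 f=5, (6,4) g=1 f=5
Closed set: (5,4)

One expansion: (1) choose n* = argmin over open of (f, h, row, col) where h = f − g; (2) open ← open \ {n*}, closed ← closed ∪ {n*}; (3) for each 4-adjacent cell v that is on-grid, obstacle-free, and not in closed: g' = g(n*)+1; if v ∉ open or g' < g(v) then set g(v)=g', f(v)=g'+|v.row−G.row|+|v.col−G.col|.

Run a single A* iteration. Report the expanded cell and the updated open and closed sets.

expanded=(5,3); open=[(4,3) g=2 f=7, (4,4) g=1 f=7, (5,2) g=2 f=5, (6,3) g=2 f=5, (6,4) g=1 f=5]; closed=[(5,3), (5,4)]

step 1: expand (5,3) (f=5, h=4) → closed; open now [(4,3) g=2 f=7, (4,4) g=1 f=7, (5,2) g=2 f=5, (6,3) g=2 f=5, (6,4) g=1 f=5]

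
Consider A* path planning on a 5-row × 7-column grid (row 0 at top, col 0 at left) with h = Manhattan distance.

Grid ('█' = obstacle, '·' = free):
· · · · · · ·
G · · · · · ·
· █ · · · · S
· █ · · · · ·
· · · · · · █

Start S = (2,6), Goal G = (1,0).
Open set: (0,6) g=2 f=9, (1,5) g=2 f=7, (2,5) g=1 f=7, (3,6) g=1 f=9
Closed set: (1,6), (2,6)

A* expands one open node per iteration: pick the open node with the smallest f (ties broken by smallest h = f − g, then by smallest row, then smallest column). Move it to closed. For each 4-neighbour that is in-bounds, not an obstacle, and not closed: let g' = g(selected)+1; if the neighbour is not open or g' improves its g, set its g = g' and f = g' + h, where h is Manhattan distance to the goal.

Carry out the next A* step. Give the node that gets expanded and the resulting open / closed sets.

expanded=(1,5); open=[(0,5) g=3 f=9, (0,6) g=2 f=9, (1,4) g=3 f=7, (2,5) g=1 f=7, (3,6) g=1 f=9]; closed=[(1,5), (1,6), (2,6)]

step 1: expand (1,5) (f=7, h=5) → closed; open now [(0,5) g=3 f=9, (0,6) g=2 f=9, (1,4) g=3 f=7, (2,5) g=1 f=7, (3,6) g=1 f=9]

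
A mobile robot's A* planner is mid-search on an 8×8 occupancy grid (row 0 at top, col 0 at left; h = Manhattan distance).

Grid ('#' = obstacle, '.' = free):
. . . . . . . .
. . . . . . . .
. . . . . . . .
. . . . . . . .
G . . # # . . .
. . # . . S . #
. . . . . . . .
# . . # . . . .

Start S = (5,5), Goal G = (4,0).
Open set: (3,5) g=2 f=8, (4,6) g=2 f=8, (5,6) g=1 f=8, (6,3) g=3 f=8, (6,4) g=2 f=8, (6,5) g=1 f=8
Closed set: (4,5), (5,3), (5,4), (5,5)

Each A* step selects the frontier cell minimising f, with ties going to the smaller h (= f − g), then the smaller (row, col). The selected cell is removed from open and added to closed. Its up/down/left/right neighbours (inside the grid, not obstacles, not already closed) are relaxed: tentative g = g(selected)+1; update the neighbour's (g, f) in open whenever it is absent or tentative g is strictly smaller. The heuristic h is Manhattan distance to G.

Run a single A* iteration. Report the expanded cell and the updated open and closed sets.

step 1: expand (6,3) (f=8, h=5) → closed; open now [(3,5) g=2 f=8, (4,6) g=2 f=8, (5,6) g=1 f=8, (6,2) g=4 f=8, (6,4) g=2 f=8, (6,5) g=1 f=8]

expanded=(6,3); open=[(3,5) g=2 f=8, (4,6) g=2 f=8, (5,6) g=1 f=8, (6,2) g=4 f=8, (6,4) g=2 f=8, (6,5) g=1 f=8]; closed=[(4,5), (5,3), (5,4), (5,5), (6,3)]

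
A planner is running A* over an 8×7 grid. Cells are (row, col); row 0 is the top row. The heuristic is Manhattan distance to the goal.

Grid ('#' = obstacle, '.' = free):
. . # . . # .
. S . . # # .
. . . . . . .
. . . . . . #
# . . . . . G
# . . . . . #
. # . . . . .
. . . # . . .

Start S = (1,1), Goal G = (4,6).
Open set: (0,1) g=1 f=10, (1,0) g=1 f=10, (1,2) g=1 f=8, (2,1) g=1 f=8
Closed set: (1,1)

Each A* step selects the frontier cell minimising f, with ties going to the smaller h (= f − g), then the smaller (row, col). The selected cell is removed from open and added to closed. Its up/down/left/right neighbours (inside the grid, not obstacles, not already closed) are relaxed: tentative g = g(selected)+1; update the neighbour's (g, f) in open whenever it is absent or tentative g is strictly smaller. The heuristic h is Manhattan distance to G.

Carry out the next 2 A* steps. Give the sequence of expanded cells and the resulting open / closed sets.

order=[(1,2) → (1,3)]; open=[(0,1) g=1 f=10, (0,3) g=3 f=10, (1,0) g=1 f=10, (2,1) g=1 f=8, (2,2) g=2 f=8, (2,3) g=3 f=8]; closed=[(1,1), (1,2), (1,3)]

step 1: expand (1,2) (f=8, h=7) → closed; open now [(0,1) g=1 f=10, (1,0) g=1 f=10, (1,3) g=2 f=8, (2,1) g=1 f=8, (2,2) g=2 f=8]
step 2: expand (1,3) (f=8, h=6) → closed; open now [(0,1) g=1 f=10, (0,3) g=3 f=10, (1,0) g=1 f=10, (2,1) g=1 f=8, (2,2) g=2 f=8, (2,3) g=3 f=8]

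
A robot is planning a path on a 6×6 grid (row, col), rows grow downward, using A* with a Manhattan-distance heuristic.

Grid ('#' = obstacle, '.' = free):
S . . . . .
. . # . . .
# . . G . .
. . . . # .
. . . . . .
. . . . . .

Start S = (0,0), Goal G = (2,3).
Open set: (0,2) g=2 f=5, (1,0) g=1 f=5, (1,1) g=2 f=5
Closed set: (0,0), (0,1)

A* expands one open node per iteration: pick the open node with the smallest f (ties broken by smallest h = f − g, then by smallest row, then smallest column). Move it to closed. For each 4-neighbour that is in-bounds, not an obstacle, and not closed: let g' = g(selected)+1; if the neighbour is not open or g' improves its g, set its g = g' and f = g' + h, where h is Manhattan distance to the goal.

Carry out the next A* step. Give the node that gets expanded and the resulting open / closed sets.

expanded=(0,2); open=[(0,3) g=3 f=5, (1,0) g=1 f=5, (1,1) g=2 f=5]; closed=[(0,0), (0,1), (0,2)]

step 1: expand (0,2) (f=5, h=3) → closed; open now [(0,3) g=3 f=5, (1,0) g=1 f=5, (1,1) g=2 f=5]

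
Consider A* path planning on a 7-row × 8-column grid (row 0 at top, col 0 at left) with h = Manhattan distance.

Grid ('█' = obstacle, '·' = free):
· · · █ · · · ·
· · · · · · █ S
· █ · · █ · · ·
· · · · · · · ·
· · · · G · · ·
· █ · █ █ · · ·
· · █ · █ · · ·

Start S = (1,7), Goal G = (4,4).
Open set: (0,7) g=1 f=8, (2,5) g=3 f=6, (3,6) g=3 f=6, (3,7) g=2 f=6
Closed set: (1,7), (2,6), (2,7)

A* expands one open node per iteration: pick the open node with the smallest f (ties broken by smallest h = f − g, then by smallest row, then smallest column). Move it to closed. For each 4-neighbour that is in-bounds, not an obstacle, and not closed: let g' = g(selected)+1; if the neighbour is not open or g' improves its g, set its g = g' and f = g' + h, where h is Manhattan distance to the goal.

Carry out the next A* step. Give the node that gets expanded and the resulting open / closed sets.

step 1: expand (2,5) (f=6, h=3) → closed; open now [(0,7) g=1 f=8, (1,5) g=4 f=8, (3,5) g=4 f=6, (3,6) g=3 f=6, (3,7) g=2 f=6]

expanded=(2,5); open=[(0,7) g=1 f=8, (1,5) g=4 f=8, (3,5) g=4 f=6, (3,6) g=3 f=6, (3,7) g=2 f=6]; closed=[(1,7), (2,5), (2,6), (2,7)]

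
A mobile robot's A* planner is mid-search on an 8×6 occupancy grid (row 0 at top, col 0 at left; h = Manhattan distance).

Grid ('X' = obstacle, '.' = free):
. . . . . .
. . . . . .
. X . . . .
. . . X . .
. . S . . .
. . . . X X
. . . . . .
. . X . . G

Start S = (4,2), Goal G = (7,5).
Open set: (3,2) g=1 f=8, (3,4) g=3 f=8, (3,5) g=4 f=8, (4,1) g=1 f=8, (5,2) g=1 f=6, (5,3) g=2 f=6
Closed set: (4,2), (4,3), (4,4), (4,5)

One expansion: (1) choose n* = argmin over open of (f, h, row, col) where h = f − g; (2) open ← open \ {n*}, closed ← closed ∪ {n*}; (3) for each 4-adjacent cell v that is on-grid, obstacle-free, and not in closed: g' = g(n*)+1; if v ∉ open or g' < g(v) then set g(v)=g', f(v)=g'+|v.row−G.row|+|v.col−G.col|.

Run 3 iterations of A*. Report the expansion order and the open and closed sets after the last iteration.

step 1: expand (5,3) (f=6, h=4) → closed; open now [(3,2) g=1 f=8, (3,4) g=3 f=8, (3,5) g=4 f=8, (4,1) g=1 f=8, (5,2) g=1 f=6, (6,3) g=3 f=6]
step 2: expand (6,3) (f=6, h=3) → closed; open now [(3,2) g=1 f=8, (3,4) g=3 f=8, (3,5) g=4 f=8, (4,1) g=1 f=8, (5,2) g=1 f=6, (6,2) g=4 f=8, (6,4) g=4 f=6, (7,3) g=4 f=6]
step 3: expand (6,4) (f=6, h=2) → closed; open now [(3,2) g=1 f=8, (3,4) g=3 f=8, (3,5) g=4 f=8, (4,1) g=1 f=8, (5,2) g=1 f=6, (6,2) g=4 f=8, (6,5) g=5 f=6, (7,3) g=4 f=6, (7,4) g=5 f=6]

order=[(5,3) → (6,3) → (6,4)]; open=[(3,2) g=1 f=8, (3,4) g=3 f=8, (3,5) g=4 f=8, (4,1) g=1 f=8, (5,2) g=1 f=6, (6,2) g=4 f=8, (6,5) g=5 f=6, (7,3) g=4 f=6, (7,4) g=5 f=6]; closed=[(4,2), (4,3), (4,4), (4,5), (5,3), (6,3), (6,4)]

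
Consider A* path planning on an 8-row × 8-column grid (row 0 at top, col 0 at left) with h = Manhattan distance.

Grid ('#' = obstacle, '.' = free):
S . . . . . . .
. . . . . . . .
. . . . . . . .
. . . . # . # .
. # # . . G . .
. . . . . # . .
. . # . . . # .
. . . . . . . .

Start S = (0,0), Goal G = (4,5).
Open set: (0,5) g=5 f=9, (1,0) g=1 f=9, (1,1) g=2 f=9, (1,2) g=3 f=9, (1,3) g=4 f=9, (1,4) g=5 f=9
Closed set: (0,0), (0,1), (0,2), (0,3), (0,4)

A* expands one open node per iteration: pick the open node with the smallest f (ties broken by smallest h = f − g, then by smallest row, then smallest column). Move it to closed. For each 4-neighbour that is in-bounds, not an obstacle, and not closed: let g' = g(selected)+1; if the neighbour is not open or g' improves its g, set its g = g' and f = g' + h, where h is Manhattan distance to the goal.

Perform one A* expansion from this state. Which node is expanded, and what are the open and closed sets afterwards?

expanded=(0,5); open=[(0,6) g=6 f=11, (1,0) g=1 f=9, (1,1) g=2 f=9, (1,2) g=3 f=9, (1,3) g=4 f=9, (1,4) g=5 f=9, (1,5) g=6 f=9]; closed=[(0,0), (0,1), (0,2), (0,3), (0,4), (0,5)]

step 1: expand (0,5) (f=9, h=4) → closed; open now [(0,6) g=6 f=11, (1,0) g=1 f=9, (1,1) g=2 f=9, (1,2) g=3 f=9, (1,3) g=4 f=9, (1,4) g=5 f=9, (1,5) g=6 f=9]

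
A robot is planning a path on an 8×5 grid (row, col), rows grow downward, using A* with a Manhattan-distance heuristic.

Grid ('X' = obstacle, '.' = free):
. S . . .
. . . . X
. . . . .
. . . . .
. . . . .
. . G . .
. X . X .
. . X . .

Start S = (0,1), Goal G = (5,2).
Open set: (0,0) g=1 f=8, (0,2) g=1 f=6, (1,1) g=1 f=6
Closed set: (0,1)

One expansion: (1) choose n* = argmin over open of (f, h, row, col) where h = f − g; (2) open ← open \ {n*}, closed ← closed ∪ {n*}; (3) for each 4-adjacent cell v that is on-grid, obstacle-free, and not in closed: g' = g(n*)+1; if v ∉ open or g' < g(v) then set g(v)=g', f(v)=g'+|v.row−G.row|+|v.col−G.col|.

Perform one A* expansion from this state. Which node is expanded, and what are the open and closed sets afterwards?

step 1: expand (0,2) (f=6, h=5) → closed; open now [(0,0) g=1 f=8, (0,3) g=2 f=8, (1,1) g=1 f=6, (1,2) g=2 f=6]

expanded=(0,2); open=[(0,0) g=1 f=8, (0,3) g=2 f=8, (1,1) g=1 f=6, (1,2) g=2 f=6]; closed=[(0,1), (0,2)]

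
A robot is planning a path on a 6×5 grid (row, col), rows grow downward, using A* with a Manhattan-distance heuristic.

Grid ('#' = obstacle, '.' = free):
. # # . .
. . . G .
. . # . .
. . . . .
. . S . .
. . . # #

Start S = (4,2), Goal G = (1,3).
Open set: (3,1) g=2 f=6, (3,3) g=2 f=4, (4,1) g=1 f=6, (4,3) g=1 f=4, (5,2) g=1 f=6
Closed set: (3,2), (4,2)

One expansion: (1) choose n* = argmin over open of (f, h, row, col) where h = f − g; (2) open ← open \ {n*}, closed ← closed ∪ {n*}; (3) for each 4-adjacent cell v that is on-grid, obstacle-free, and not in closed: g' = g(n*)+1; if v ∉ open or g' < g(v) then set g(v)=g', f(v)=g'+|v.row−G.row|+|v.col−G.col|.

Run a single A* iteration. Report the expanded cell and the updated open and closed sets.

expanded=(3,3); open=[(2,3) g=3 f=4, (3,1) g=2 f=6, (3,4) g=3 f=6, (4,1) g=1 f=6, (4,3) g=1 f=4, (5,2) g=1 f=6]; closed=[(3,2), (3,3), (4,2)]

step 1: expand (3,3) (f=4, h=2) → closed; open now [(2,3) g=3 f=4, (3,1) g=2 f=6, (3,4) g=3 f=6, (4,1) g=1 f=6, (4,3) g=1 f=4, (5,2) g=1 f=6]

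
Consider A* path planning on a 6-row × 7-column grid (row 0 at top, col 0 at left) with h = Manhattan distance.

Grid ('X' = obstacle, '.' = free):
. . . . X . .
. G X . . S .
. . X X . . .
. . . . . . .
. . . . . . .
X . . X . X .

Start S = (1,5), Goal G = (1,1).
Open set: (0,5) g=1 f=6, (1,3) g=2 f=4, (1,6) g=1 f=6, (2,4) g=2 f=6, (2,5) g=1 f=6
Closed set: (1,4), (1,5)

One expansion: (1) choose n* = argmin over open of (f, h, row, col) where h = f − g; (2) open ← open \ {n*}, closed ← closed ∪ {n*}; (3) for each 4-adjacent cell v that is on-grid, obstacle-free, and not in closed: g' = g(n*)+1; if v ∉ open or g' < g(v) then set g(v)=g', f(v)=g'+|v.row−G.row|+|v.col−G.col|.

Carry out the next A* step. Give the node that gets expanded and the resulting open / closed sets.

step 1: expand (1,3) (f=4, h=2) → closed; open now [(0,3) g=3 f=6, (0,5) g=1 f=6, (1,6) g=1 f=6, (2,4) g=2 f=6, (2,5) g=1 f=6]

expanded=(1,3); open=[(0,3) g=3 f=6, (0,5) g=1 f=6, (1,6) g=1 f=6, (2,4) g=2 f=6, (2,5) g=1 f=6]; closed=[(1,3), (1,4), (1,5)]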